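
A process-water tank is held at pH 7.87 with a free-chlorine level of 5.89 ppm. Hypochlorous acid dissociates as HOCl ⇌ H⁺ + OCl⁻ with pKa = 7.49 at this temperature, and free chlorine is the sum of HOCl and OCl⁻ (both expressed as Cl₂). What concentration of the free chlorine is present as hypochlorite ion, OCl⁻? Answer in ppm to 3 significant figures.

4.16 ppm

[OCl⁻]/[HOCl] = 10^(pH − pKa) = 10^(7.87 − 7.49) = 10^0.38 = 2.399.
Fraction as HOCl = 1 / (1 + 2.399) = 0.2942.
OCl⁻ = (1 − 0.2942) × 5.89 ppm = 4.157 ppm.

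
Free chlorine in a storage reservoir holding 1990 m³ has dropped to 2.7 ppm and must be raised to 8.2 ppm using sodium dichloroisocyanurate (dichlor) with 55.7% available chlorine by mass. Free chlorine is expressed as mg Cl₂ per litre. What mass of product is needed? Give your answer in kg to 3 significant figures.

Volume: 1990 m³ = 1,990,000 L.
Chlorine deficit: 8.2 − 2.7 = 5.5 ppm = 5.5 mg/L as Cl₂.
Cl₂ equivalent needed: 5.5 mg/L × 1,990,000 L = 10,940,000 mg = 10,940 g.
Product at 55.7% available chlorine: 10,940 / 0.557 = 19,650 g.

19.6 kg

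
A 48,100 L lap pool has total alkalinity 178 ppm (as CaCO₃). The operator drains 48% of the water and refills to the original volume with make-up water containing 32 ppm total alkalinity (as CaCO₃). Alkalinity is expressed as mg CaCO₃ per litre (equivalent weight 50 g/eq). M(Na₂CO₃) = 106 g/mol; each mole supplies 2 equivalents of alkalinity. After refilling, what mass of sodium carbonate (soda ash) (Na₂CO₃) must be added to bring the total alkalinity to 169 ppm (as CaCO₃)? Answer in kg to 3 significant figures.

3.11 kg

After draining 48% and refilling: 178 × 0.52 + 32 × 0.48 = 107.92 ppm.
Deficit to target: 169 − 107.92 = 61.08 mg/L.
As CaCO₃: 61.08 mg/L × 48,100 L = 2938 g; ÷ 50 g/eq ÷ 2 = 29.38 mol Na₂CO₃.
Mass: 29.38 × 106 = 3114 g.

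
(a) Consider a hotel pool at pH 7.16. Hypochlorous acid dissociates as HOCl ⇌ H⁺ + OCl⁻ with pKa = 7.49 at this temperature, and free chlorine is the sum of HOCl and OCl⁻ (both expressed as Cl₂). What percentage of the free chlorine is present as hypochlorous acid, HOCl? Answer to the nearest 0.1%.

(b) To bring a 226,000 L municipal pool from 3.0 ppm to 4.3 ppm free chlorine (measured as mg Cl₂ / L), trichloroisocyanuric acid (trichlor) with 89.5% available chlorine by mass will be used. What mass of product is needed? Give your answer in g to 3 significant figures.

(a) [OCl⁻]/[HOCl] = 10^(pH − pKa) = 10^(7.16 − 7.49) = 10^-0.33 = 0.4677.
(a) Fraction as HOCl = 1 / (1 + 0.4677) = 0.6813.

(b) Chlorine deficit: 4.3 − 3.0 = 1.3 ppm = 1.3 mg/L as Cl₂.
(b) Cl₂ equivalent needed: 1.3 mg/L × 226,000 L = 293,800 mg = 293.8 g.
(b) Product at 89.5% available chlorine: 293.8 / 0.895 = 328.3 g.

(a) 68.1%; (b) 328 g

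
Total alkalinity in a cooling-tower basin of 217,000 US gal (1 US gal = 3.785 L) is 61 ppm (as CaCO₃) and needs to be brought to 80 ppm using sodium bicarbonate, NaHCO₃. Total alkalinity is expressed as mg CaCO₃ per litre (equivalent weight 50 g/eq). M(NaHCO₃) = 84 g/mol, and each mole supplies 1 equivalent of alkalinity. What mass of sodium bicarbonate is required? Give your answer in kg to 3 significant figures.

26.2 kg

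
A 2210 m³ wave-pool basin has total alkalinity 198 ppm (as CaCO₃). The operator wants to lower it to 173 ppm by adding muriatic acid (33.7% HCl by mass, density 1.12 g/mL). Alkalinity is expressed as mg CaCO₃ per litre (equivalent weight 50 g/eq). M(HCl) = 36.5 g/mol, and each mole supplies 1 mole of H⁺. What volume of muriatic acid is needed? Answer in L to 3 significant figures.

107 L

Volume: 2210 m³ = 2,210,000 L.
Alkalinity to neutralize: (198 − 173) = 25 mg/L as CaCO₃ × 2,210,000 L = 55,250 g as CaCO₃.
Equivalents of H⁺ required: 55,250 ÷ 50 g/eq = 1105 eq = 1105 mol HCl.
Mass of HCl: 1105 × 36.5 = 40,330 g.
Mass of 33.7% solution: 40,330 / 0.337 = 119,700 g.
Volume: 119,700 g ÷ 1.12 g/mL = 106,900 mL.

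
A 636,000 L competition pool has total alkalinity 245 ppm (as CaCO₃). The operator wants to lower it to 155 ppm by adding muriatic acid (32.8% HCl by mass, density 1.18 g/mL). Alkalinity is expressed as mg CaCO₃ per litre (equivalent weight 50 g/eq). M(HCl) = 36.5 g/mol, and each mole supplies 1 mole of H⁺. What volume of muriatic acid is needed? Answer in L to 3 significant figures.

108 L

Alkalinity to neutralize: (245 − 155) = 90 mg/L as CaCO₃ × 636,000 L = 57,240 g as CaCO₃.
Equivalents of H⁺ required: 57,240 ÷ 50 g/eq = 1145 eq = 1145 mol HCl.
Mass of HCl: 1145 × 36.5 = 41,790 g.
Mass of 32.8% solution: 41,790 / 0.328 = 127,400 g.
Volume: 127,400 g ÷ 1.18 g/mL = 108,000 mL.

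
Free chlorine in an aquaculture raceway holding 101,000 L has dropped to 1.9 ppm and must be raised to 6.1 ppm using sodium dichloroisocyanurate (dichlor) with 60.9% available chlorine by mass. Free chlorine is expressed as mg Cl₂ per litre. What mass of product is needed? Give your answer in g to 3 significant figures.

697 g

Chlorine deficit: 6.1 − 1.9 = 4.2 ppm = 4.2 mg/L as Cl₂.
Cl₂ equivalent needed: 4.2 mg/L × 101,000 L = 424,200 mg = 424.2 g.
Product at 60.9% available chlorine: 424.2 / 0.609 = 696.6 g.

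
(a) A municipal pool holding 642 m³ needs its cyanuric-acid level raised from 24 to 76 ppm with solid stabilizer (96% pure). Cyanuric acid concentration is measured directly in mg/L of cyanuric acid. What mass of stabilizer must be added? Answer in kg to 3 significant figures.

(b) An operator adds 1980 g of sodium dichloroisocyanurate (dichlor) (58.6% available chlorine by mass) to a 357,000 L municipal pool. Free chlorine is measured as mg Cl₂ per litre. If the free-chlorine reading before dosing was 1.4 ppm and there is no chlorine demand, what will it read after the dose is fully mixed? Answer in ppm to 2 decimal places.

(a) 34.8 kg; (b) 4.65 ppm

(a) Volume: 642 m³ = 642,000 L.
(a) CYA to add: (76 − 24) = 52 mg/L × 642,000 L = 33,380 g cyanuric acid.
(a) At 96% purity: 33,380 / 0.96 = 34,780 g product.

(b) Available chlorine delivered: 1980 g × 0.586 = 1160 g as Cl₂.
(b) Concentration rise: 1160 g / 357,000 L = 3.25 mg/L = 3.25 ppm.
(b) Final FC: 1.4 + 3.25 = 4.65 ppm.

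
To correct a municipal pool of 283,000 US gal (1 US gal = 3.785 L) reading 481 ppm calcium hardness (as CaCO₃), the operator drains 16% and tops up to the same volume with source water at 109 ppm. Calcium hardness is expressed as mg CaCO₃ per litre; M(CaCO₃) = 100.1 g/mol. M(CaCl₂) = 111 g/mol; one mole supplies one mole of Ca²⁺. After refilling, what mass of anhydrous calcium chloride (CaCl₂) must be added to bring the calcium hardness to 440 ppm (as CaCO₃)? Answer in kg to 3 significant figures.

Volume: 283,000 US gal × 3.785 L/gal = 1,071,155 L.
After draining 16% and refilling: 481 × 0.84 + 109 × 0.16 = 421.48 ppm.
Deficit to target: 440 − 421.48 = 18.52 mg/L.
As CaCO₃: 18.52 mg/L × 1,071,155 L = 19,840 g; ÷ 100.1 = 198.2 mol Ca²⁺.
Mass: 198.2 × 111 = 22,000 g.

22.0 kg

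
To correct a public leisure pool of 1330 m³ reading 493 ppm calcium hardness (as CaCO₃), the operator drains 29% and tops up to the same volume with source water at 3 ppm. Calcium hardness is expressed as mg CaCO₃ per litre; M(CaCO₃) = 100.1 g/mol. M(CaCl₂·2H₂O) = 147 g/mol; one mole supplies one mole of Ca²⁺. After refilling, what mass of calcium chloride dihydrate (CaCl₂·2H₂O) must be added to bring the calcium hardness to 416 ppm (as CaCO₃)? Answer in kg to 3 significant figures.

Volume: 1330 m³ = 1,330,000 L.
After draining 29% and refilling: 493 × 0.71 + 3 × 0.29 = 350.9 ppm.
Deficit to target: 416 − 350.9 = 65.1 mg/L.
As CaCO₃: 65.1 mg/L × 1,330,000 L = 86,580 g; ÷ 100.1 = 865 mol Ca²⁺.
Mass: 865 × 147 = 127,100 g.

127 kg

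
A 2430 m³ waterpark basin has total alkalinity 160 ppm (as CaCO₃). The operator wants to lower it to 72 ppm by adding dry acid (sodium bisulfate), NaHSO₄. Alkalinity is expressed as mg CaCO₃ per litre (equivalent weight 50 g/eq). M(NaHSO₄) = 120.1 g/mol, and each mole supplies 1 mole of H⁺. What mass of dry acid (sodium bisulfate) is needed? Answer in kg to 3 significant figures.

514 kg

Volume: 2430 m³ = 2,430,000 L.
Alkalinity to neutralize: (160 − 72) = 88 mg/L as CaCO₃ × 2,430,000 L = 213,800 g as CaCO₃.
Equivalents of H⁺ required: 213,800 ÷ 50 g/eq = 4277 eq = 4277 mol NaHSO₄.
Mass of NaHSO₄: 4277 × 120.1 = 513,600 g.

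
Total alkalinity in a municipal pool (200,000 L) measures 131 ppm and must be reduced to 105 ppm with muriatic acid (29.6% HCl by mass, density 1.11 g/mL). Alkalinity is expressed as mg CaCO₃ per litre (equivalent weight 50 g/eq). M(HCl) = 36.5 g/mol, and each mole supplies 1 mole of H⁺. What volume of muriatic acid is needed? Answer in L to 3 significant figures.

11.6 L

Alkalinity to neutralize: (131 − 105) = 26 mg/L as CaCO₃ × 200,000 L = 5200 g as CaCO₃.
Equivalents of H⁺ required: 5200 ÷ 50 g/eq = 104 eq = 104 mol HCl.
Mass of HCl: 104 × 36.5 = 3796 g.
Mass of 29.6% solution: 3796 / 0.296 = 12,820 g.
Volume: 12,820 g ÷ 1.11 g/mL = 11,550 mL.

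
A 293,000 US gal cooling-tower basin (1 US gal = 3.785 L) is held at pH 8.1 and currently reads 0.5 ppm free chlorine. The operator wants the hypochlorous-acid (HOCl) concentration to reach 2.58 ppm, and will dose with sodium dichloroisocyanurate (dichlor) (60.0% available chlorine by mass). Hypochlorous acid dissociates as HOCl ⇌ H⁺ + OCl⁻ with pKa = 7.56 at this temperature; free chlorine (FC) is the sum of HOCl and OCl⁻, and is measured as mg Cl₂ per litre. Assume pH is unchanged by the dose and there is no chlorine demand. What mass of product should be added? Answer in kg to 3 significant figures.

20.4 kg

Volume: 293,000 US gal × 3.785 L/gal = 1,109,005 L.
[OCl⁻]/[HOCl] = 10^(pH − pKa) = 10^(8.1 − 7.56) = 3.467; fraction as HOCl = 1/(1 + 3.467) = 0.2238.
Free chlorine required for 2.58 ppm HOCl: 2.58 / 0.2238 = 11.53 ppm.
FC to add: 11.53 − 0.5 = 11.03 mg/L as Cl₂.
Cl₂ equivalent: 11.03 mg/L × 1,109,005 L = 12,230 g.
Product at 60.0% available Cl: 12,230 / 0.6 = 20,380 g.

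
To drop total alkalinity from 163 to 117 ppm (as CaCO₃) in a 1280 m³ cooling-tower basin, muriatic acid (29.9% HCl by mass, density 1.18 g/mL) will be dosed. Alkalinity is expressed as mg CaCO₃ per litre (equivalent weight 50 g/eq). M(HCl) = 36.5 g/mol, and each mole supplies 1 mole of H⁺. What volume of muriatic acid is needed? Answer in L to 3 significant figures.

122 L

Volume: 1280 m³ = 1,280,000 L.
Alkalinity to neutralize: (163 − 117) = 46 mg/L as CaCO₃ × 1,280,000 L = 58,880 g as CaCO₃.
Equivalents of H⁺ required: 58,880 ÷ 50 g/eq = 1178 eq = 1178 mol HCl.
Mass of HCl: 1178 × 36.5 = 42,980 g.
Mass of 29.9% solution: 42,980 / 0.299 = 143,800 g.
Volume: 143,800 g ÷ 1.18 g/mL = 121,800 mL.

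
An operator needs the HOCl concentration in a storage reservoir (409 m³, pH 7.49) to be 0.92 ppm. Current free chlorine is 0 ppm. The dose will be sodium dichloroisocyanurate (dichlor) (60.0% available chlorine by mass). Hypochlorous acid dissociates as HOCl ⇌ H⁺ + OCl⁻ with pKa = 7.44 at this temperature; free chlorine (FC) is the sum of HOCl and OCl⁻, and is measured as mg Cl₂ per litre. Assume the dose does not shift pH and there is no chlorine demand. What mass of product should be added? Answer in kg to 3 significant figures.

1.33 kg

Volume: 409 m³ = 409,000 L.
[OCl⁻]/[HOCl] = 10^(pH − pKa) = 10^(7.49 − 7.44) = 1.122; fraction as HOCl = 1/(1 + 1.122) = 0.4712.
Free chlorine required for 0.92 ppm HOCl: 0.92 / 0.4712 = 1.952 ppm.
FC to add: 1.952 − 0 = 1.952 mg/L as Cl₂.
Cl₂ equivalent: 1.952 mg/L × 409,000 L = 798.5 g.
Product at 60.0% available Cl: 798.5 / 0.6 = 1331 g.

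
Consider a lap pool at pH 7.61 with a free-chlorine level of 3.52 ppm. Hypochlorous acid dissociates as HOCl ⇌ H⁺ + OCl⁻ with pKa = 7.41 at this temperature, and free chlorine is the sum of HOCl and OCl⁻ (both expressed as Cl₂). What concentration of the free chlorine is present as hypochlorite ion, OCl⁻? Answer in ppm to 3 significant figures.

2.16 ppm

[OCl⁻]/[HOCl] = 10^(pH − pKa) = 10^(7.61 − 7.41) = 10^0.20 = 1.585.
Fraction as HOCl = 1 / (1 + 1.585) = 0.3869.
OCl⁻ = (1 − 0.3869) × 3.52 ppm = 2.158 ppm.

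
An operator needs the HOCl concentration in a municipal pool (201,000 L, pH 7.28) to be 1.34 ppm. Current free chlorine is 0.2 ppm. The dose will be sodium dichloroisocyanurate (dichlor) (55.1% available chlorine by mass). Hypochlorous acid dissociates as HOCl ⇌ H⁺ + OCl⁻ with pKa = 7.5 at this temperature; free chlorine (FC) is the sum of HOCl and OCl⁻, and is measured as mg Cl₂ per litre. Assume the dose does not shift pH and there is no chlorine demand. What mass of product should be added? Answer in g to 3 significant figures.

710 g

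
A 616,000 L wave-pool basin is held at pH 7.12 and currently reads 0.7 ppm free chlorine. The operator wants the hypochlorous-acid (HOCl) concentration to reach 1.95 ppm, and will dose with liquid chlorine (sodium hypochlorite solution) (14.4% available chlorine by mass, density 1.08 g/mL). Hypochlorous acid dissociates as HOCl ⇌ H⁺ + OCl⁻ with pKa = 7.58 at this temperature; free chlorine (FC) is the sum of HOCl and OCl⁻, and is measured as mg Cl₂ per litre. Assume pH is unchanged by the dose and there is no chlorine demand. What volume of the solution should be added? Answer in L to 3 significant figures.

7.63 L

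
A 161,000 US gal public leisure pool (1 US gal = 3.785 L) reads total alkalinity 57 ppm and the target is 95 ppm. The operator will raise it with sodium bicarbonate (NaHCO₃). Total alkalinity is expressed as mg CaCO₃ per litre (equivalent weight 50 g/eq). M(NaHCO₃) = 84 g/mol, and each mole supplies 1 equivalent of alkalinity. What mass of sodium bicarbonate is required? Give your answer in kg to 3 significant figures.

Volume: 161,000 US gal × 3.785 L/gal = 609,385 L.
Alkalinity to add: (95 − 57) = 38 mg/L as CaCO₃ × 609,385 L = 23,160 g as CaCO₃.
Equivalents: 23,160 g ÷ 50 g/eq = 463.1 eq.
NaHCO₃ supplies 1 eq per mole → 463.1 mol.
Mass: 463.1 mol × 84 g/mol = 38,900 g.

38.9 kg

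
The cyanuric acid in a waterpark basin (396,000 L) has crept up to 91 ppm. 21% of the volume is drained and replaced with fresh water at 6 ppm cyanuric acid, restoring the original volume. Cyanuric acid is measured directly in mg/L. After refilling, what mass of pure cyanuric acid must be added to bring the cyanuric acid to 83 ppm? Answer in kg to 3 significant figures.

3.90 kg

After draining 21% and refilling: 91 × 0.79 + 6 × 0.21 = 73.15 ppm.
Deficit to target: 83 − 73.15 = 9.85 mg/L.
Mass: 9.85 mg/L × 396,000 L = 3901 g cyanuric acid.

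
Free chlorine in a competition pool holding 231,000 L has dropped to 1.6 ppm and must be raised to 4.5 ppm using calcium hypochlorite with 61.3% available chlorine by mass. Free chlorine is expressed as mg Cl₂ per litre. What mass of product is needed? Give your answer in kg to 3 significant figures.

Chlorine deficit: 4.5 − 1.6 = 2.9 ppm = 2.9 mg/L as Cl₂.
Cl₂ equivalent needed: 2.9 mg/L × 231,000 L = 669,900 mg = 669.9 g.
Product at 61.3% available chlorine: 669.9 / 0.613 = 1093 g.

1.09 kg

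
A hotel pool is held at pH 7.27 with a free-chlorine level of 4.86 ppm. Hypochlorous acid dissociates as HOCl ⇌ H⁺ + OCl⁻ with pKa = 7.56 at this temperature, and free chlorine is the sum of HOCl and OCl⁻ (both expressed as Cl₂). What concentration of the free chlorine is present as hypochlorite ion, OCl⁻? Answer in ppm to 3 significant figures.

1.65 ppm

[OCl⁻]/[HOCl] = 10^(pH − pKa) = 10^(7.27 − 7.56) = 10^-0.29 = 0.5129.
Fraction as HOCl = 1 / (1 + 0.5129) = 0.661.
OCl⁻ = (1 − 0.661) × 4.86 ppm = 1.648 ppm.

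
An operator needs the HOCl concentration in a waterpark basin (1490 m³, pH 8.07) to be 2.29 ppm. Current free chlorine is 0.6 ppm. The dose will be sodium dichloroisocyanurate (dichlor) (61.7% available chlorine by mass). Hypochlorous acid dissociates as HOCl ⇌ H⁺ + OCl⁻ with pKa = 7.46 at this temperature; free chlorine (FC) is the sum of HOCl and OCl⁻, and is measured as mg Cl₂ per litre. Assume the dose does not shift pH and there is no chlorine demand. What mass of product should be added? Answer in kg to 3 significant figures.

Volume: 1490 m³ = 1,490,000 L.
[OCl⁻]/[HOCl] = 10^(pH − pKa) = 10^(8.07 − 7.46) = 4.074; fraction as HOCl = 1/(1 + 4.074) = 0.1971.
Free chlorine required for 2.29 ppm HOCl: 2.29 / 0.1971 = 11.62 ppm.
FC to add: 11.62 − 0.6 = 11.02 mg/L as Cl₂.
Cl₂ equivalent: 11.02 mg/L × 1,490,000 L = 16,420 g.
Product at 61.7% available Cl: 16,420 / 0.617 = 26,610 g.

26.6 kg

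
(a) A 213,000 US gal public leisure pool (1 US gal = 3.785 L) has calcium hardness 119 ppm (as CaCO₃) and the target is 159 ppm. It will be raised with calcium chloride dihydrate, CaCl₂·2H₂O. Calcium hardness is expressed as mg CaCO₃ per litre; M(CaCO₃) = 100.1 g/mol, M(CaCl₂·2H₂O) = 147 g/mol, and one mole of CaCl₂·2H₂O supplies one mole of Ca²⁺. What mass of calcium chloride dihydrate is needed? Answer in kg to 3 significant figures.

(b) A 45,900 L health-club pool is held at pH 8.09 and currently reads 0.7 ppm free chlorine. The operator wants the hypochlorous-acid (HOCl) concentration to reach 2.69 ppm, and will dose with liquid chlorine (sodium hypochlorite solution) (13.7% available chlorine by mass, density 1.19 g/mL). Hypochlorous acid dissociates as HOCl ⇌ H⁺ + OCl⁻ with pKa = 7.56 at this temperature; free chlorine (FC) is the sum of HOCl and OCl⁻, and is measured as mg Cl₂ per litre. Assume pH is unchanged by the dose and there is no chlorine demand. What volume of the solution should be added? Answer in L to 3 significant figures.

(a) 47.4 kg; (b) 3.13 L

(a) Volume: 213,000 US gal × 3.785 L/gal = 806,205 L.
(a) Hardness to add: (159 − 119) = 40 mg/L as CaCO₃ × 806,205 L = 32,250 g as CaCO₃.
(a) Moles of Ca²⁺ (1 mol Ca²⁺ ≡ 1 mol CaCO₃): 32,250 / 100.1 g/mol = 322.2 mol.
(a) Mass of CaCl₂·2H₂O: 322.2 × 147 = 47,360 g.

(b) [OCl⁻]/[HOCl] = 10^(pH − pKa) = 10^(8.09 − 7.56) = 3.388; fraction as HOCl = 1/(1 + 3.388) = 0.2279.
(b) Free chlorine required for 2.69 ppm HOCl: 2.69 / 0.2279 = 11.8 ppm.
(b) FC to add: 11.8 − 0.7 = 11.1 mg/L as Cl₂.
(b) Cl₂ equivalent: 11.1 mg/L × 45,900 L = 509.7 g.
(b) Product at 13.7% available Cl: 509.7 / 0.137 = 3721 g.
(b) Volume: 3721 g ÷ 1.19 g/mL = 3127 mL.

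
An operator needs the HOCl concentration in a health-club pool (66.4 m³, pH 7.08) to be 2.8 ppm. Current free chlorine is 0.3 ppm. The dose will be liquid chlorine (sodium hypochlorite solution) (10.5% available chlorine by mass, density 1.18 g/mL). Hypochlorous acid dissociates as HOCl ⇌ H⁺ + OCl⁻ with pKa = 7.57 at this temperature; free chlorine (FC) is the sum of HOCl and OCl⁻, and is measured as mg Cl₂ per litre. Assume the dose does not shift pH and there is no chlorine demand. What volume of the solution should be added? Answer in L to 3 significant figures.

Volume: 66.4 m³ = 66,400 L.
[OCl⁻]/[HOCl] = 10^(pH − pKa) = 10^(7.08 − 7.57) = 0.3236; fraction as HOCl = 1/(1 + 0.3236) = 0.7555.
Free chlorine required for 2.8 ppm HOCl: 2.8 / 0.7555 = 3.706 ppm.
FC to add: 3.706 − 0.3 = 3.406 mg/L as Cl₂.
Cl₂ equivalent: 3.406 mg/L × 66,400 L = 226.2 g.
Product at 10.5% available Cl: 226.2 / 0.105 = 2154 g.
Volume: 2154 g ÷ 1.18 g/mL = 1825 mL.

1.83 L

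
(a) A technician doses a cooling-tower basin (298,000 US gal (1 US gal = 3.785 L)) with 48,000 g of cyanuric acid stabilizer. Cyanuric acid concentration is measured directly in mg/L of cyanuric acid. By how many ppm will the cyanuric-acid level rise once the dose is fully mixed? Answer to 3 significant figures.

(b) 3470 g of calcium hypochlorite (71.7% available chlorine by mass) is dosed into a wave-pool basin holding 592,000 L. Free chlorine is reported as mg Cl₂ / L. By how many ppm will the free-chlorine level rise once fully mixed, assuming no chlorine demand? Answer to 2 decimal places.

(a) 42.6 ppm; (b) 4.20 ppm

(a) Volume: 298,000 US gal × 3.785 L/gal = 1,127,930 L.
(a) Rise: 48,000 g / 1,127,930 L × 1000 = 42.56 mg/L.

(b) Available chlorine delivered: 3470 g × 0.717 = 2488 g as Cl₂.
(b) Concentration rise: 2488 g / 592,000 L = 4.203 mg/L = 4.20 ppm.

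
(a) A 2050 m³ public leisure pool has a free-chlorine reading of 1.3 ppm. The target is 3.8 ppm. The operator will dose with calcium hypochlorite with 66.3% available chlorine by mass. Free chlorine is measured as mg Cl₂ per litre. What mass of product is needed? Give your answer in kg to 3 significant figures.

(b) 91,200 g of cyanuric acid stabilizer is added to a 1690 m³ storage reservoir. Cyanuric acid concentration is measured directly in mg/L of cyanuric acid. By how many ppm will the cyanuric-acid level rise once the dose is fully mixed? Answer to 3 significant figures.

(a) Volume: 2050 m³ = 2,050,000 L.
(a) Chlorine deficit: 3.8 − 1.3 = 2.5 ppm = 2.5 mg/L as Cl₂.
(a) Cl₂ equivalent needed: 2.5 mg/L × 2,050,000 L = 5,125,000 mg = 5125 g.
(a) Product at 66.3% available chlorine: 5125 / 0.663 = 7730 g.

(b) Volume: 1690 m³ = 1,690,000 L.
(b) Rise: 91,200 g / 1,690,000 L × 1000 = 53.96 mg/L.

(a) 7.73 kg; (b) 54.0 ppm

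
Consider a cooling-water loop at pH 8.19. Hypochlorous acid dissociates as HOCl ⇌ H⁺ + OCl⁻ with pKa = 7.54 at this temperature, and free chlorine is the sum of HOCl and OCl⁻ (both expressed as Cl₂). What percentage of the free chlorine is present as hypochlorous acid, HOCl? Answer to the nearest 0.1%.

[OCl⁻]/[HOCl] = 10^(pH − pKa) = 10^(8.19 − 7.54) = 10^0.65 = 4.467.
Fraction as HOCl = 1 / (1 + 4.467) = 0.1829.

18.3%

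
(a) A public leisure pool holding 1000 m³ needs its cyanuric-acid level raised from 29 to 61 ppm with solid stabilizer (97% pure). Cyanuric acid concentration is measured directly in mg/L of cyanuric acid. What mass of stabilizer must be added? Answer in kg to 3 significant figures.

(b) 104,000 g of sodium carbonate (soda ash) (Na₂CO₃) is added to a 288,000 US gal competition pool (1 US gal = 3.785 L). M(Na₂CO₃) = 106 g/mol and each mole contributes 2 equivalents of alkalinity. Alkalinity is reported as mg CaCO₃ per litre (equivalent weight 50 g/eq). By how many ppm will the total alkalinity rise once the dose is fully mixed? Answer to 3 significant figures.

(a) Volume: 1000 m³ = 1,000,000 L.
(a) CYA to add: (61 − 29) = 32 mg/L × 1,000,000 L = 32,000 g cyanuric acid.
(a) At 97% purity: 32,000 / 0.97 = 32,990 g product.

(b) Volume: 288,000 US gal × 3.785 L/gal = 1,090,080 L.
(b) Moles of Na₂CO₃: 104,000 g ÷ 106 g/mol = 981.1 mol → 1962 eq of alkalinity.
(b) As CaCO₃: 1962 eq × 50 g/eq = 98,110 g.
(b) Rise: 98,110 g / 1,090,080 L × 1000 = 90.01 mg/L.

(a) 33.0 kg; (b) 90.0 ppm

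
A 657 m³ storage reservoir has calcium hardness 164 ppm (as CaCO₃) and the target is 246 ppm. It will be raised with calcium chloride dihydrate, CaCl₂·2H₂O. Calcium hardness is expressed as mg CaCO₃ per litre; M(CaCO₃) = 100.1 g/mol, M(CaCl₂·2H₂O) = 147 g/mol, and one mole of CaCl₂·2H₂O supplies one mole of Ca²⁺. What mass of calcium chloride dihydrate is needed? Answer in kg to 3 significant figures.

79.1 kg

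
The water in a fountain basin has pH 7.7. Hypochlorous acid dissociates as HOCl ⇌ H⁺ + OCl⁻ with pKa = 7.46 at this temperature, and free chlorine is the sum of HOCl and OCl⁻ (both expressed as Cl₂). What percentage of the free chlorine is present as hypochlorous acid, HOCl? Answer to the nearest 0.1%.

[OCl⁻]/[HOCl] = 10^(pH − pKa) = 10^(7.7 − 7.46) = 10^0.24 = 1.738.
Fraction as HOCl = 1 / (1 + 1.738) = 0.3653.

36.5%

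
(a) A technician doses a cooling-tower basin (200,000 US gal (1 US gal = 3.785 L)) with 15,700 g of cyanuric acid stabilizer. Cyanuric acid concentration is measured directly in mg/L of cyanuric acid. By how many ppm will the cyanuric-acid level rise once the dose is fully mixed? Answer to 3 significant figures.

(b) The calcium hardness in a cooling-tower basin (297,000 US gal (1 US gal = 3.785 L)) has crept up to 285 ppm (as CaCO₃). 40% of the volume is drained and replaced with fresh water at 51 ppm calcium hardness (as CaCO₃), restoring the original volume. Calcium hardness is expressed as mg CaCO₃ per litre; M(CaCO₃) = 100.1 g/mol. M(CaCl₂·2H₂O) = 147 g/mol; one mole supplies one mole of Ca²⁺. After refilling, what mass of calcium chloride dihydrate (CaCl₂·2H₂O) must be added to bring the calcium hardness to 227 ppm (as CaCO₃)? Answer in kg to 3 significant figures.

(a) 20.7 ppm; (b) 58.8 kg

(a) Volume: 200,000 US gal × 3.785 L/gal = 757,000 L.
(a) Rise: 15,700 g / 757,000 L × 1000 = 20.74 mg/L.

(b) Volume: 297,000 US gal × 3.785 L/gal = 1,124,145 L.
(b) After draining 40% and refilling: 285 × 0.60 + 51 × 0.40 = 191.4 ppm.
(b) Deficit to target: 227 − 191.4 = 35.6 mg/L.
(b) As CaCO₃: 35.6 mg/L × 1,124,145 L = 40,020 g; ÷ 100.1 = 399.8 mol Ca²⁺.
(b) Mass: 399.8 × 147 = 58,770 g.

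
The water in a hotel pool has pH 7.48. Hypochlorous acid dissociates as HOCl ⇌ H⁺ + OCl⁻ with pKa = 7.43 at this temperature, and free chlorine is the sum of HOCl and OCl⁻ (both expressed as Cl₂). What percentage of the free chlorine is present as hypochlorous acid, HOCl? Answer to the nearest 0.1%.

[OCl⁻]/[HOCl] = 10^(pH − pKa) = 10^(7.48 − 7.43) = 10^0.05 = 1.122.
Fraction as HOCl = 1 / (1 + 1.122) = 0.4712.

47.1%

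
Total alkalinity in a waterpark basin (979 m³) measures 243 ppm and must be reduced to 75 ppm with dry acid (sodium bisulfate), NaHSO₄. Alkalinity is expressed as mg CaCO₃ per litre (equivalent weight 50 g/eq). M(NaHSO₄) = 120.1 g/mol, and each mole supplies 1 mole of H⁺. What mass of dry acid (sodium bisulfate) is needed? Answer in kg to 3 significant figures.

395 kg

Volume: 979 m³ = 979,000 L.
Alkalinity to neutralize: (243 − 75) = 168 mg/L as CaCO₃ × 979,000 L = 164,500 g as CaCO₃.
Equivalents of H⁺ required: 164,500 ÷ 50 g/eq = 3289 eq = 3289 mol NaHSO₄.
Mass of NaHSO₄: 3289 × 120.1 = 395,100 g.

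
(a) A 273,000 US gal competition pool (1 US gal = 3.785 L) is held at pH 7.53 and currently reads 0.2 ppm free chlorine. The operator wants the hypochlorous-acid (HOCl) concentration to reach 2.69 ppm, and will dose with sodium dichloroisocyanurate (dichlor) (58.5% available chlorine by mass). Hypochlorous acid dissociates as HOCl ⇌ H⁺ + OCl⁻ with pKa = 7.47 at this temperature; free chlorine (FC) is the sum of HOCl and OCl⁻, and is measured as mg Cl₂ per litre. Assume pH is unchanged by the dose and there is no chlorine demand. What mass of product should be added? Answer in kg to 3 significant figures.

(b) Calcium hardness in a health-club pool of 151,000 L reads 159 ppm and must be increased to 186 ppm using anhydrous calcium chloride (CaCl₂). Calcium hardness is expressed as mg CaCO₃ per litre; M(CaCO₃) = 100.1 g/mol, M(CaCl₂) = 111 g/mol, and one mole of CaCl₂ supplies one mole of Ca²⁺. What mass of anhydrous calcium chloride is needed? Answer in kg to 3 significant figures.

(a) 9.85 kg; (b) 4.52 kg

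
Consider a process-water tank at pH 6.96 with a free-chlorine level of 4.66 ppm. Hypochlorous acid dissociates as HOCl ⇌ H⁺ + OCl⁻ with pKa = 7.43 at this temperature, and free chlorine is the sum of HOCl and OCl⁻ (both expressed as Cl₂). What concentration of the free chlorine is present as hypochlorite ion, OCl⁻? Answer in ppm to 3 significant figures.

[OCl⁻]/[HOCl] = 10^(pH − pKa) = 10^(6.96 − 7.43) = 10^-0.47 = 0.3388.
Fraction as HOCl = 1 / (1 + 0.3388) = 0.7469.
OCl⁻ = (1 − 0.7469) × 4.66 ppm = 1.179 ppm.

1.18 ppm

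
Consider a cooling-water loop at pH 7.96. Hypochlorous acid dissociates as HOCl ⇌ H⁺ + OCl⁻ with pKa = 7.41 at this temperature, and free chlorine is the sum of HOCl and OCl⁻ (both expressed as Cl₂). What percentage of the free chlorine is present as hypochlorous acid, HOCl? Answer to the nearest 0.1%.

22.0%

[OCl⁻]/[HOCl] = 10^(pH − pKa) = 10^(7.96 − 7.41) = 10^0.55 = 3.548.
Fraction as HOCl = 1 / (1 + 3.548) = 0.2199.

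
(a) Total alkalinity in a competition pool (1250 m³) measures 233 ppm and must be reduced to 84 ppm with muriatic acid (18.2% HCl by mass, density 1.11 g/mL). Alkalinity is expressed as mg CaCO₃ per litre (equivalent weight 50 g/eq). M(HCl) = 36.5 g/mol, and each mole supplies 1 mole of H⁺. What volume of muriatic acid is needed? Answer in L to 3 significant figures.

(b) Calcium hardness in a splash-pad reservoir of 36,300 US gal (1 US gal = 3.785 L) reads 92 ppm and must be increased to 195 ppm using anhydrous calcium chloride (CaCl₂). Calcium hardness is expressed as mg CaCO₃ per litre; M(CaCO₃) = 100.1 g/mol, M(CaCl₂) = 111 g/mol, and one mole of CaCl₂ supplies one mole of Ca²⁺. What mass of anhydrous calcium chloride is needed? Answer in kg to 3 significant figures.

(a) Volume: 1250 m³ = 1,250,000 L.
(a) Alkalinity to neutralize: (233 − 84) = 149 mg/L as CaCO₃ × 1,250,000 L = 186,200 g as CaCO₃.
(a) Equivalents of H⁺ required: 186,200 ÷ 50 g/eq = 3725 eq = 3725 mol HCl.
(a) Mass of HCl: 3725 × 36.5 = 136,000 g.
(a) Mass of 18.2% solution: 136,000 / 0.182 = 747,000 g.
(a) Volume: 747,000 g ÷ 1.11 g/mL = 673,000 mL.

(b) Volume: 36,300 US gal × 3.785 L/gal = 137,396 L.
(b) Hardness to add: (195 − 92) = 103 mg/L as CaCO₃ × 137,396 L = 14,150 g as CaCO₃.
(b) Moles of Ca²⁺ (1 mol Ca²⁺ ≡ 1 mol CaCO₃): 14,150 / 100.1 g/mol = 141.4 mol.
(b) Mass of CaCl₂: 141.4 × 111 = 15,690 g.

(a) 673 L; (b) 15.7 kg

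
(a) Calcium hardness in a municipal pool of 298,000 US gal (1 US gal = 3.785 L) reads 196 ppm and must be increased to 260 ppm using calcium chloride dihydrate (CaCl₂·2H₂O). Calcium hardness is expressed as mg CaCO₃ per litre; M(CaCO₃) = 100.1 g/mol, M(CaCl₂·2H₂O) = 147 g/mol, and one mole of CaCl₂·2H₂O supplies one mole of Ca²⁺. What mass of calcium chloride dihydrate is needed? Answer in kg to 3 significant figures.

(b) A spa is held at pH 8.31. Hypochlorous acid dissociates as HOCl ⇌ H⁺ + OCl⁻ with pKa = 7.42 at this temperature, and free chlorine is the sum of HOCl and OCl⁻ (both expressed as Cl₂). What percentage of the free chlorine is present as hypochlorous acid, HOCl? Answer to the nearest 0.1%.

(a) 106 kg; (b) 11.4%

(a) Volume: 298,000 US gal × 3.785 L/gal = 1,127,930 L.
(a) Hardness to add: (260 − 196) = 64 mg/L as CaCO₃ × 1,127,930 L = 72,190 g as CaCO₃.
(a) Moles of Ca²⁺ (1 mol Ca²⁺ ≡ 1 mol CaCO₃): 72,190 / 100.1 g/mol = 721.2 mol.
(a) Mass of CaCl₂·2H₂O: 721.2 × 147 = 106,000 g.

(b) [OCl⁻]/[HOCl] = 10^(pH − pKa) = 10^(8.31 − 7.42) = 10^0.89 = 7.762.
(b) Fraction as HOCl = 1 / (1 + 7.762) = 0.1141.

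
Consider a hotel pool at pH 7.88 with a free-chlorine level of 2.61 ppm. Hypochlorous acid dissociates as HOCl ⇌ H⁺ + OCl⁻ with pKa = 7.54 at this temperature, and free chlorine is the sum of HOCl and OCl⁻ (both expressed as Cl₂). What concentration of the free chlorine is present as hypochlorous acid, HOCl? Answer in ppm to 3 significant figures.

[OCl⁻]/[HOCl] = 10^(pH − pKa) = 10^(7.88 − 7.54) = 10^0.34 = 2.188.
Fraction as HOCl = 1 / (1 + 2.188) = 0.3137.
HOCl = 0.3137 × 2.61 ppm = 0.8188 ppm.

0.819 ppm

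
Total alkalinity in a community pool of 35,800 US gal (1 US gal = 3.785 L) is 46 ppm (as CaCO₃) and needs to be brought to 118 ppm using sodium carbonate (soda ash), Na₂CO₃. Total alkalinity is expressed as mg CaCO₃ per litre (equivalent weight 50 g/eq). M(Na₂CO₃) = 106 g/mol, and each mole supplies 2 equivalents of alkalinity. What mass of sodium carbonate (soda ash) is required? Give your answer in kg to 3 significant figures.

10.3 kg

Volume: 35,800 US gal × 3.785 L/gal = 135,503 L.
Alkalinity to add: (118 − 46) = 72 mg/L as CaCO₃ × 135,503 L = 9756 g as CaCO₃.
Equivalents: 9756 g ÷ 50 g/eq = 195.1 eq.
Each mole of Na₂CO₃ supplies 2 eq, so 195.1 / 2 = 97.56 mol.
Mass: 97.56 mol × 106 g/mol = 10,340 g.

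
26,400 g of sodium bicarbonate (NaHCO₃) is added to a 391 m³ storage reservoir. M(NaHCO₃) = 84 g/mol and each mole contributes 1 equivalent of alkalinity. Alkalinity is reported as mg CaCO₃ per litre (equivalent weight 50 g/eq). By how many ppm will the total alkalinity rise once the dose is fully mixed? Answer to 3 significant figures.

40.2 ppm

Volume: 391 m³ = 391,000 L.
Moles of NaHCO₃: 26,400 g ÷ 84 g/mol = 314.3 mol → 314.3 eq of alkalinity.
As CaCO₃: 314.3 eq × 50 g/eq = 15,710 g.
Rise: 15,710 g / 391,000 L × 1000 = 40.19 mg/L.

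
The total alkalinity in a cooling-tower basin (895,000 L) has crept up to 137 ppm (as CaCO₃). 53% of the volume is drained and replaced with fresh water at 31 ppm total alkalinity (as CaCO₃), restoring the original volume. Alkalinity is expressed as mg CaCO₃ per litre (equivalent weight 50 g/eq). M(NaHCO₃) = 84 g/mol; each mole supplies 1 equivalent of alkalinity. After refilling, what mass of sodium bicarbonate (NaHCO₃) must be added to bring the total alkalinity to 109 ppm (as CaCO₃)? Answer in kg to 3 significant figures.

42.4 kg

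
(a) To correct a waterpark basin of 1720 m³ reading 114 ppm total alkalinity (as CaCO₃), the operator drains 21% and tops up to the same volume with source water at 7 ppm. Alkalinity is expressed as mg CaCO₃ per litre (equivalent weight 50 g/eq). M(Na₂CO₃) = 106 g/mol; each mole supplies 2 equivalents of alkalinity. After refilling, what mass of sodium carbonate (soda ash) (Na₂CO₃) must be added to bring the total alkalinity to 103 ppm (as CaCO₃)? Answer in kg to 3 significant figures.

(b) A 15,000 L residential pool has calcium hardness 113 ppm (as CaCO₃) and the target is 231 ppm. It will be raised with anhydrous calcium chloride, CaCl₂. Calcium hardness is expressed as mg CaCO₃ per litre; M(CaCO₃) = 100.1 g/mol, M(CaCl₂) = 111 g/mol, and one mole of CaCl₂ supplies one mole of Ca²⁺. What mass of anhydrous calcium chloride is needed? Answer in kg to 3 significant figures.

(a) 20.9 kg; (b) 1.96 kg

(a) Volume: 1720 m³ = 1,720,000 L.
(a) After draining 21% and refilling: 114 × 0.79 + 7 × 0.21 = 91.53 ppm.
(a) Deficit to target: 103 − 91.53 = 11.47 mg/L.
(a) As CaCO₃: 11.47 mg/L × 1,720,000 L = 19,730 g; ÷ 50 g/eq ÷ 2 = 197.3 mol Na₂CO₃.
(a) Mass: 197.3 × 106 = 20,910 g.

(b) Hardness to add: (231 − 113) = 118 mg/L as CaCO₃ × 15,000 L = 1770 g as CaCO₃.
(b) Moles of Ca²⁺ (1 mol Ca²⁺ ≡ 1 mol CaCO₃): 1770 / 100.1 g/mol = 17.68 mol.
(b) Mass of CaCl₂: 17.68 × 111 = 1963 g.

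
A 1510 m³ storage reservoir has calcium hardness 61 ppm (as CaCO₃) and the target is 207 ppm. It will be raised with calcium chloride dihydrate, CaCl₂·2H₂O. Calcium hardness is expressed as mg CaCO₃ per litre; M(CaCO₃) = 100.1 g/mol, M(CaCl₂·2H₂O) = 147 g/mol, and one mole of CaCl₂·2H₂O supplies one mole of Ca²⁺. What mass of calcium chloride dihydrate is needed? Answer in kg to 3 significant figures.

Volume: 1510 m³ = 1,510,000 L.
Hardness to add: (207 − 61) = 146 mg/L as CaCO₃ × 1,510,000 L = 220,500 g as CaCO₃.
Moles of Ca²⁺ (1 mol Ca²⁺ ≡ 1 mol CaCO₃): 220,500 / 100.1 g/mol = 2202 mol.
Mass of CaCl₂·2H₂O: 2202 × 147 = 323,800 g.

324 kg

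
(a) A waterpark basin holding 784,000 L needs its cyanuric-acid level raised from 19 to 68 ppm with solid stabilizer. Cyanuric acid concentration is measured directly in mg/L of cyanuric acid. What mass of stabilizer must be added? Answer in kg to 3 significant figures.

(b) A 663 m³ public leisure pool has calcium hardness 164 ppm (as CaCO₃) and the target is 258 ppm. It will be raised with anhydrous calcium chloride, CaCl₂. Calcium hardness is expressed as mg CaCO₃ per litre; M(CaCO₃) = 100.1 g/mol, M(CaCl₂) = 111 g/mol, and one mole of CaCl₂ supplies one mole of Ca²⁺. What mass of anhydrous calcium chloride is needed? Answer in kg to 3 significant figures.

(a) 38.4 kg; (b) 69.1 kg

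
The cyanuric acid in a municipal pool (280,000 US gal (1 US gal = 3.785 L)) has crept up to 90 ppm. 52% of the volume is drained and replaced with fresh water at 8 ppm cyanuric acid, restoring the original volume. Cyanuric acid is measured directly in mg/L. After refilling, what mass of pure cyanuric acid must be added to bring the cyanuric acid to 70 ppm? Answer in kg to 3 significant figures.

Volume: 280,000 US gal × 3.785 L/gal = 1,059,800 L.
After draining 52% and refilling: 90 × 0.48 + 8 × 0.52 = 47.36 ppm.
Deficit to target: 70 − 47.36 = 22.64 mg/L.
Mass: 22.64 mg/L × 1,059,800 L = 23,990 g cyanuric acid.

24.0 kg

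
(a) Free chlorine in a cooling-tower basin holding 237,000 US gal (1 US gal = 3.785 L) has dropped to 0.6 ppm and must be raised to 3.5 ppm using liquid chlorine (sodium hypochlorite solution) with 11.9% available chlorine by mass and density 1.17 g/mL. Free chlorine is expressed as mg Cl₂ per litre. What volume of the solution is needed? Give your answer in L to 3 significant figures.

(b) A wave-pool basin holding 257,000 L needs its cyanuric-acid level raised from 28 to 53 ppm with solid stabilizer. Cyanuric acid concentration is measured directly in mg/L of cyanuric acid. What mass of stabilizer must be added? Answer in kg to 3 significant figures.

(a) 18.7 L; (b) 6.42 kg

(a) Volume: 237,000 US gal × 3.785 L/gal = 897,045 L.
(a) Chlorine deficit: 3.5 − 0.6 = 2.9 ppm = 2.9 mg/L as Cl₂.
(a) Cl₂ equivalent needed: 2.9 mg/L × 897,045 L = 2,601,000 mg = 2601 g.
(a) Product at 11.9% available chlorine: 2601 / 0.119 = 21,860 g.
(a) Volume at density 1.17 g/mL: 21,860 g ÷ 1.17 g/mL = 18,680 mL.

(b) CYA to add: (53 − 28) = 25 mg/L × 257,000 L = 6425 g cyanuric acid.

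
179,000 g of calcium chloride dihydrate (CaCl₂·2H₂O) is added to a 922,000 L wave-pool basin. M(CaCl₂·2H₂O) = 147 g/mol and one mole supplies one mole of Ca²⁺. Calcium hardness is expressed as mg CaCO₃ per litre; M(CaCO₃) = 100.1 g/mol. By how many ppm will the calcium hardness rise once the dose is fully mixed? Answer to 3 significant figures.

132 ppm

Moles of Ca²⁺: 179,000 g ÷ 147 g/mol = 1218 mol.
As CaCO₃: 1218 mol × 100.1 g/mol = 121,900 g.
Rise: 121,900 g / 922,000 L × 1000 = 132.2 mg/L.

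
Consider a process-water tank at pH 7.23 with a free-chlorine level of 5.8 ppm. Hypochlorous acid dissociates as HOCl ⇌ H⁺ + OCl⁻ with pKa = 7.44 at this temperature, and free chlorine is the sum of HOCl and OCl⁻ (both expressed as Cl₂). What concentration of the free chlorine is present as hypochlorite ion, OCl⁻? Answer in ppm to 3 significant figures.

[OCl⁻]/[HOCl] = 10^(pH − pKa) = 10^(7.23 − 7.44) = 10^-0.21 = 0.6166.
Fraction as HOCl = 1 / (1 + 0.6166) = 0.6186.
OCl⁻ = (1 − 0.6186) × 5.8 ppm = 2.212 ppm.

2.21 ppm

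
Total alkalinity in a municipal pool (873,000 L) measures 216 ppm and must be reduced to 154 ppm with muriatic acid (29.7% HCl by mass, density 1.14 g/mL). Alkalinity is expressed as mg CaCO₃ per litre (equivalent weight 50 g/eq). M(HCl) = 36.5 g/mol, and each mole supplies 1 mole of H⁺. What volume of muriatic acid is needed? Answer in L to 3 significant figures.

117 L

Alkalinity to neutralize: (216 − 154) = 62 mg/L as CaCO₃ × 873,000 L = 54,130 g as CaCO₃.
Equivalents of H⁺ required: 54,130 ÷ 50 g/eq = 1083 eq = 1083 mol HCl.
Mass of HCl: 1083 × 36.5 = 39,510 g.
Mass of 29.7% solution: 39,510 / 0.297 = 133,000 g.
Volume: 133,000 g ÷ 1.14 g/mL = 116,700 mL.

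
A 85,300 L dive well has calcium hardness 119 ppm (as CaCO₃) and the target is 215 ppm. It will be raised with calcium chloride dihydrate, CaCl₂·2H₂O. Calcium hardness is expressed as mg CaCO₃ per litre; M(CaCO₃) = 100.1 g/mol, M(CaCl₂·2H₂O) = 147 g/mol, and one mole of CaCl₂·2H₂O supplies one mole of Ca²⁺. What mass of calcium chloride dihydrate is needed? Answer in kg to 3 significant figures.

12.0 kg

Hardness to add: (215 − 119) = 96 mg/L as CaCO₃ × 85,300 L = 8189 g as CaCO₃.
Moles of Ca²⁺ (1 mol Ca²⁺ ≡ 1 mol CaCO₃): 8189 / 100.1 g/mol = 81.81 mol.
Mass of CaCl₂·2H₂O: 81.81 × 147 = 12,030 g.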